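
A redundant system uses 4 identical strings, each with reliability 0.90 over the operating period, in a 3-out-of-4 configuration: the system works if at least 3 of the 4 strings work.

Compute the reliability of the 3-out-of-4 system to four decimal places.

0.9477

R = Σ_{i=3}^{4} C(4,i) p^i (1−p)^{4−i} with p = 0.90
C(4,3)·0.90^3·0.10^1 = 0.291600
C(4,4)·0.90^4·0.10^0 = 0.656100
Sum = 0.9477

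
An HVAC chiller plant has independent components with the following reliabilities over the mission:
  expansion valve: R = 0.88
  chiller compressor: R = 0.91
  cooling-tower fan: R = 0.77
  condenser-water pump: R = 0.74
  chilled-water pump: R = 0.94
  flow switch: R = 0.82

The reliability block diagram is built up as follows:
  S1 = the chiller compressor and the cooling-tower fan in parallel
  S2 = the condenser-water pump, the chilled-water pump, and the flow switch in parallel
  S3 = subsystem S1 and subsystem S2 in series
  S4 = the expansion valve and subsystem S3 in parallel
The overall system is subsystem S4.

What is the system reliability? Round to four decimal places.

Parallel (chiller compressor and cooling-tower fan): 1 − (1 − 0.910000)(1 − 0.770000) = 0.979300
Parallel (condenser-water pump, chilled-water pump, and flow switch): 1 − (1 − 0.740000)(1 − 0.940000)(1 − 0.820000) = 0.997192
Series ([0.979300] and [0.997192]): 0.979300 × 0.997192 = 0.976550
Parallel (expansion valve and [0.976550]): 1 − (1 − 0.880000)(1 − 0.976550) = 0.9972

0.9972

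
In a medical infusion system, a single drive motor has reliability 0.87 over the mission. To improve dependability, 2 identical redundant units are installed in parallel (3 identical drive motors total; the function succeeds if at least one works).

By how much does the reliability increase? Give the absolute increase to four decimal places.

0.1278

R_before = 0.87
R_after = 1 − (1 − 0.87)^3 = 0.9978
ΔR = 0.9978 − 0.87 = 0.1278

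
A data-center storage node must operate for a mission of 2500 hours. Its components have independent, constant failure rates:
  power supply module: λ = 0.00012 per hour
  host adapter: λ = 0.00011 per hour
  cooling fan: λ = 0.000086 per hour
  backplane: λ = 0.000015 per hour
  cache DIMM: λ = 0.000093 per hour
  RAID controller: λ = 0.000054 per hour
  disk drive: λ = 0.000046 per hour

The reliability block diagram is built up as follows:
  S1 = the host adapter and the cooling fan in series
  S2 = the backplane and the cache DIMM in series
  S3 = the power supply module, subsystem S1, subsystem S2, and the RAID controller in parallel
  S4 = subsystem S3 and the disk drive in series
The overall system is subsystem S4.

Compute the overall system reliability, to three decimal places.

R(power supply module) = exp(−0.00012 × 2500) = 0.74082
R(host adapter) = exp(−0.00011 × 2500) = 0.75957
R(cooling fan) = exp(−0.000086 × 2500) = 0.80654
R(backplane) = exp(−0.000015 × 2500) = 0.96319
R(cache DIMM) = exp(−0.000093 × 2500) = 0.79255
R(RAID controller) = exp(−0.000054 × 2500) = 0.87372
R(disk drive) = exp(−0.000046 × 2500) = 0.89137
Series (host adapter and cooling fan): 0.75957 × 0.80654 = 0.61262
Series (backplane and cache DIMM): 0.96319 × 0.79255 = 0.76338
Parallel (power supply module, [0.61262], [0.76338], and RAID controller): 1 − (1 − 0.74082)(1 − 0.61262)(1 − 0.76338)(1 − 0.87372) = 0.99700
Series ([0.99700] and disk drive): 0.99700 × 0.89137 = 0.889

0.889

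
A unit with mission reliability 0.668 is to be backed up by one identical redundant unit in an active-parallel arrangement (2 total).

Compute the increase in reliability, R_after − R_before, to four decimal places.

0.2218

R_before = 0.668
R_after = 1 − (1 − 0.668)^2 = 0.8898
ΔR = 0.8898 − 0.668 = 0.2218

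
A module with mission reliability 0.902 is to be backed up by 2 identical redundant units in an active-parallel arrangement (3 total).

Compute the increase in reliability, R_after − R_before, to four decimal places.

R_before = 0.902
R_after = 1 − (1 − 0.902)^3 = 0.9991
ΔR = 0.9991 − 0.902 = 0.0971

0.0971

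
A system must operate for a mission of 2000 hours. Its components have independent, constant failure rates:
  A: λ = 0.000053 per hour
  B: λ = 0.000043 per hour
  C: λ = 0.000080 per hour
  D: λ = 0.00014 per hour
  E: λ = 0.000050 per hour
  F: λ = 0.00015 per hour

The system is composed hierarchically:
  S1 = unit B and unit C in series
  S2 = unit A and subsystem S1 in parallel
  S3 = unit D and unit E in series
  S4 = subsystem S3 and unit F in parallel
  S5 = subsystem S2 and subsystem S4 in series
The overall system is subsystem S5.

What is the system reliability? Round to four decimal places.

0.8979

R(A) = exp(−0.000053 × 2000) = 0.899425
R(B) = exp(−0.000043 × 2000) = 0.917594
R(C) = exp(−0.000080 × 2000) = 0.852144
R(D) = exp(−0.00014 × 2000) = 0.755784
R(E) = exp(−0.000050 × 2000) = 0.904837
R(F) = exp(−0.00015 × 2000) = 0.740818
Series (B and C): 0.917594 × 0.852144 = 0.781922
Parallel (A and [0.781922]): 1 − (1 − 0.899425)(1 − 0.781922) = 0.978067
Series (D and E): 0.755784 × 0.904837 = 0.683861
Parallel ([0.683861] and F): 1 − (1 − 0.683861)(1 − 0.740818) = 0.918062
Series ([0.978067] and [0.918062]): 0.978067 × 0.918062 = 0.8979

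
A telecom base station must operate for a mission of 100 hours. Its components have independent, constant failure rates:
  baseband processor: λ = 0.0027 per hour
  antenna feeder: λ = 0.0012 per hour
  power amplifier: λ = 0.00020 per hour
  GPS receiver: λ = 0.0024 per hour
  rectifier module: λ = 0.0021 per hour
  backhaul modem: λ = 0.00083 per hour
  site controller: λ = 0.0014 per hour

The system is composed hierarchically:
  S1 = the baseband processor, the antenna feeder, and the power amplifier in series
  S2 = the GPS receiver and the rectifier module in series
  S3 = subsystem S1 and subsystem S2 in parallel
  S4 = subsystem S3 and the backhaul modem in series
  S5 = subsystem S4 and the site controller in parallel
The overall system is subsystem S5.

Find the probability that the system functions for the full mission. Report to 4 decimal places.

R(baseband processor) = exp(−0.0027 × 100) = 0.763379
R(antenna feeder) = exp(−0.0012 × 100) = 0.886920
R(power amplifier) = exp(−0.00020 × 100) = 0.980199
R(GPS receiver) = exp(−0.0024 × 100) = 0.786628
R(rectifier module) = exp(−0.0021 × 100) = 0.810584
R(backhaul modem) = exp(−0.00083 × 100) = 0.920351
R(site controller) = exp(−0.0014 × 100) = 0.869358
Series (baseband processor, antenna feeder, and power amplifier): 0.763379 × 0.886920 × 0.980199 = 0.663650
Series (GPS receiver and rectifier module): 0.786628 × 0.810584 = 0.637628
Parallel ([0.663650] and [0.637628]): 1 − (1 − 0.663650)(1 − 0.637628) = 0.878116
Series ([0.878116] and backhaul modem): 0.878116 × 0.920351 = 0.808175
Parallel ([0.808175] and site controller): 1 − (1 − 0.808175)(1 − 0.869358) = 0.9749

0.9749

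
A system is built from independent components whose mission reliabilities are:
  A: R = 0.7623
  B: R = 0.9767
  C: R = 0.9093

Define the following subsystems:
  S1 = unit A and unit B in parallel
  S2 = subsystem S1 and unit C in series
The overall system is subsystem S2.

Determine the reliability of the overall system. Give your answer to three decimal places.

0.904

Parallel (A and B): 1 − (1 − 0.76230)(1 − 0.97670) = 0.99446
Series ([0.99446] and C): 0.99446 × 0.90930 = 0.904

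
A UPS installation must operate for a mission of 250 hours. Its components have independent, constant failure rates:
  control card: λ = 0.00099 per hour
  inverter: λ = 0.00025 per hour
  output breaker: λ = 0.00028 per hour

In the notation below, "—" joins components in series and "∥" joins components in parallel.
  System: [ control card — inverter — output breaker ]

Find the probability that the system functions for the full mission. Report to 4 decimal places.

R(control card) = exp(−0.00099 × 250) = 0.780750
R(inverter) = exp(−0.00025 × 250) = 0.939413
R(output breaker) = exp(−0.00028 × 250) = 0.932394
Series (control card, inverter, and output breaker): 0.780750 × 0.939413 × 0.932394 = 0.6839

0.6839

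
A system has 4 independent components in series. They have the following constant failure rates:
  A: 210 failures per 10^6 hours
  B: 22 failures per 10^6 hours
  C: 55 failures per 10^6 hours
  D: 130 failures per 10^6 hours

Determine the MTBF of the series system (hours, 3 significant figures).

Series of exponential components: λ_sys = Σ λ_i
λ_sys = 0.00021 + 0.000022 + 0.000055 + 0.00013 = 4.1700e-04 /h
MTBF = 1 / λ_sys = 2400 h

2400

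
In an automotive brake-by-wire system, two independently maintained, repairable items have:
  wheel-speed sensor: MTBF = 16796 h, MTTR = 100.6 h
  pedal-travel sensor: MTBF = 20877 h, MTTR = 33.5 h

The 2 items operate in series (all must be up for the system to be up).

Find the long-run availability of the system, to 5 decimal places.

0.99245

A(wheel-speed sensor) = MTBF/(MTBF+MTTR) = 16796/(16796+100.6) = 0.994046
A(pedal-travel sensor) = MTBF/(MTBF+MTTR) = 20877/(20877+33.5) = 0.998398
Series availability: 0.994046 × 0.998398 = 0.99245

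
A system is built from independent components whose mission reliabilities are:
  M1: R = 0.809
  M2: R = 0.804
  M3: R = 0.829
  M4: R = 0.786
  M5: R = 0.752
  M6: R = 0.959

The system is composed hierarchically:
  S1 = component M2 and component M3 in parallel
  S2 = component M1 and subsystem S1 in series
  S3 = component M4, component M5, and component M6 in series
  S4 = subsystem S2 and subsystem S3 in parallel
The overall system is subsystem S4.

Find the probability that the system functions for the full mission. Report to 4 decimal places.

Parallel (M2 and M3): 1 − (1 − 0.804000)(1 − 0.829000) = 0.966484
Series (M1 and [0.966484]): 0.809000 × 0.966484 = 0.781886
Series (M4, M5, and M6): 0.786000 × 0.752000 × 0.959000 = 0.566838
Parallel ([0.781886] and [0.566838]): 1 − (1 − 0.781886)(1 − 0.566838) = 0.9055

0.9055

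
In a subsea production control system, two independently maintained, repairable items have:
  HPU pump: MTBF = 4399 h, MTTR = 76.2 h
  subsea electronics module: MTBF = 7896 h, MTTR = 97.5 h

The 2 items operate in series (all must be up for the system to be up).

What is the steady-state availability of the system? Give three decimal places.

0.971

A(HPU pump) = MTBF/(MTBF+MTTR) = 4399/(4399+76.2) = 0.982973
A(subsea electronics module) = MTBF/(MTBF+MTTR) = 7896/(7896+97.5) = 0.987803
Series availability: 0.982973 × 0.987803 = 0.971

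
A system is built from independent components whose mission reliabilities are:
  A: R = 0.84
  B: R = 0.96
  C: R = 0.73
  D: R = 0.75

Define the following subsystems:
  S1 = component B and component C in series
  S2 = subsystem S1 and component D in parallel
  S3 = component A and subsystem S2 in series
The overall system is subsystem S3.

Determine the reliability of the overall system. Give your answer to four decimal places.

Series (B and C): 0.960000 × 0.730000 = 0.700800
Parallel ([0.700800] and D): 1 − (1 − 0.700800)(1 − 0.750000) = 0.925200
Series (A and [0.925200]): 0.840000 × 0.925200 = 0.7772

0.7772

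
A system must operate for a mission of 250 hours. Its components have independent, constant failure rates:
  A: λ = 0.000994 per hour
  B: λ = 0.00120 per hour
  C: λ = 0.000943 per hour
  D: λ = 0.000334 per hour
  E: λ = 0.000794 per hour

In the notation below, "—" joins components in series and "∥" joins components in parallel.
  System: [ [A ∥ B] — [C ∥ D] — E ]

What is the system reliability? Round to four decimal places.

0.7602

R(A) = exp(−0.000994 × 250) = 0.779970
R(B) = exp(−0.00120 × 250) = 0.740818
R(C) = exp(−0.000943 × 250) = 0.789978
R(D) = exp(−0.000334 × 250) = 0.919891
R(E) = exp(−0.000794 × 250) = 0.819960
Parallel (A and B): 1 − (1 − 0.779970)(1 − 0.740818) = 0.942972
Parallel (C and D): 1 − (1 − 0.789978)(1 − 0.919891) = 0.983175
Series ([0.942972], [0.983175], and E): 0.942972 × 0.983175 × 0.819960 = 0.7602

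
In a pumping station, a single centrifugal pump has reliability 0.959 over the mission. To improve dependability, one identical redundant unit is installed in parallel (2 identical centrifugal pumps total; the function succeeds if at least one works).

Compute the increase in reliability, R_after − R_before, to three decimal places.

R_before = 0.959
R_after = 1 − (1 − 0.959)^2 = 0.998
ΔR = 0.998 − 0.959 = 0.039

0.039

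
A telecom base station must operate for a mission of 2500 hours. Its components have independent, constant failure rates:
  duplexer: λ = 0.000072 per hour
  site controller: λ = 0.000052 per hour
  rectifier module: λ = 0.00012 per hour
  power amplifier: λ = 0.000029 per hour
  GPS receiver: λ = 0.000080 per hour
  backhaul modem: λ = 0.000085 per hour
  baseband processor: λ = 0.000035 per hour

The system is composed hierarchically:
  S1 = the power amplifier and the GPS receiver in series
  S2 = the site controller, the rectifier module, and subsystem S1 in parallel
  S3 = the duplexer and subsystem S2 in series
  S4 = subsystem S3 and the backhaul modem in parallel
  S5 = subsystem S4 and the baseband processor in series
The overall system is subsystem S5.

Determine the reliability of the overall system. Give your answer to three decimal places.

0.886

R(duplexer) = exp(−0.000072 × 2500) = 0.83527
R(site controller) = exp(−0.000052 × 2500) = 0.87810
R(rectifier module) = exp(−0.00012 × 2500) = 0.74082
R(power amplifier) = exp(−0.000029 × 2500) = 0.93007
R(GPS receiver) = exp(−0.000080 × 2500) = 0.81873
R(backhaul modem) = exp(−0.000085 × 2500) = 0.80856
R(baseband processor) = exp(−0.000035 × 2500) = 0.91622
Series (power amplifier and GPS receiver): 0.93007 × 0.81873 = 0.76148
Parallel (site controller, rectifier module, and [0.76148]): 1 − (1 − 0.87810)(1 − 0.74082)(1 − 0.76148) = 0.99246
Series (duplexer and [0.99246]): 0.83527 × 0.99246 = 0.82897
Parallel ([0.82897] and backhaul modem): 1 − (1 − 0.82897)(1 − 0.80856) = 0.96726
Series ([0.96726] and baseband processor): 0.96726 × 0.91622 = 0.886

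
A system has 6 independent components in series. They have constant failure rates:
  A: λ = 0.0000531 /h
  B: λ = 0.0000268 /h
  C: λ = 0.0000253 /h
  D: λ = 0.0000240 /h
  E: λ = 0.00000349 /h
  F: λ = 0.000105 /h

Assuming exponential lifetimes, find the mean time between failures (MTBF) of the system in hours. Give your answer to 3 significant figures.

Series of exponential components: λ_sys = Σ λ_i
λ_sys = 0.0000531 + 0.0000268 + 0.0000253 + 0.0000240 + 0.00000349 + 0.000105 = 2.3769e-04 /h
MTBF = 1 / λ_sys = 4210 h

4210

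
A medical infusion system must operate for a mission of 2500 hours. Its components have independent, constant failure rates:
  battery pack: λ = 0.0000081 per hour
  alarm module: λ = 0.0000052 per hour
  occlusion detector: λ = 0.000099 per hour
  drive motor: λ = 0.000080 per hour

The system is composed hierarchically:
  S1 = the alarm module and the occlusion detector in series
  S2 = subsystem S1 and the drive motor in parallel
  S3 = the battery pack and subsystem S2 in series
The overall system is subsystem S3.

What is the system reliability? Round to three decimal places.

0.939

R(battery pack) = exp(−0.0000081 × 2500) = 0.97995
R(alarm module) = exp(−0.0000052 × 2500) = 0.98708
R(occlusion detector) = exp(−0.000099 × 2500) = 0.78075
R(drive motor) = exp(−0.000080 × 2500) = 0.81873
Series (alarm module and occlusion detector): 0.98708 × 0.78075 = 0.77066
Parallel ([0.77066] and drive motor): 1 − (1 − 0.77066)(1 − 0.81873) = 0.95843
Series (battery pack and [0.95843]): 0.97995 × 0.95843 = 0.939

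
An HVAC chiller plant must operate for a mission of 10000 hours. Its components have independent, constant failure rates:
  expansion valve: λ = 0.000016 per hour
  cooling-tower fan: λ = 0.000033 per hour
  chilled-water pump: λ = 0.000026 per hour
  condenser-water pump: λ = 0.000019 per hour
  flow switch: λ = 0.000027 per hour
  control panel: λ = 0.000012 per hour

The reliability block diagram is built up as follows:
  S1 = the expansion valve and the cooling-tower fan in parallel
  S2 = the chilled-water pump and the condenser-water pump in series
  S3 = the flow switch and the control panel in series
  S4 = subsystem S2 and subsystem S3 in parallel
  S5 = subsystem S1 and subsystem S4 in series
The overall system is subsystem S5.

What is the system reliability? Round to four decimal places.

0.8463

R(expansion valve) = exp(−0.000016 × 10000) = 0.852144
R(cooling-tower fan) = exp(−0.000033 × 10000) = 0.718924
R(chilled-water pump) = exp(−0.000026 × 10000) = 0.771052
R(condenser-water pump) = exp(−0.000019 × 10000) = 0.826959
R(flow switch) = exp(−0.000027 × 10000) = 0.763379
R(control panel) = exp(−0.000012 × 10000) = 0.886920
Parallel (expansion valve and cooling-tower fan): 1 − (1 − 0.852144)(1 − 0.718924) = 0.958441
Series (chilled-water pump and condenser-water pump): 0.771052 × 0.826959 = 0.637628
Series (flow switch and control panel): 0.763379 × 0.886920 = 0.677056
Parallel ([0.637628] and [0.677056]): 1 − (1 − 0.637628)(1 − 0.677056) = 0.882974
Series ([0.958441] and [0.882974]): 0.958441 × 0.882974 = 0.8463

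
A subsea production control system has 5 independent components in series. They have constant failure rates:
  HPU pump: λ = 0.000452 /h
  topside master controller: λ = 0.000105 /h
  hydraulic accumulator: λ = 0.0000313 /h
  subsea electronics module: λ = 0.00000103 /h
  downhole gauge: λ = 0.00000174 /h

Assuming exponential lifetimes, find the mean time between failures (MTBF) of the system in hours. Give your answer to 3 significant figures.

Series of exponential components: λ_sys = Σ λ_i
λ_sys = 0.000452 + 0.000105 + 0.0000313 + 0.00000103 + 0.00000174 = 5.9107e-04 /h
MTBF = 1 / λ_sys = 1690 h

1690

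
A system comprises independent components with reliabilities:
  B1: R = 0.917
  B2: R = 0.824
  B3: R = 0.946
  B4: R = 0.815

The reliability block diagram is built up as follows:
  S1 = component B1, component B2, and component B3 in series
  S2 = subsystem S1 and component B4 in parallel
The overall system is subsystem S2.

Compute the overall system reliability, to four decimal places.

Series (B1, B2, and B3): 0.917000 × 0.824000 × 0.946000 = 0.714805
Parallel ([0.714805] and B4): 1 − (1 − 0.714805)(1 − 0.815000) = 0.9472

0.9472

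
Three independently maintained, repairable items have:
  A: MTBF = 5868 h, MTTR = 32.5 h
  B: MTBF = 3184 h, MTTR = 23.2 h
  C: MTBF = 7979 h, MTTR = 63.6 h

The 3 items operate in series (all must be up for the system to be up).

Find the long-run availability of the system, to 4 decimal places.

A(A) = MTBF/(MTBF+MTTR) = 5868/(5868+32.5) = 0.994492
A(B) = MTBF/(MTBF+MTTR) = 3184/(3184+23.2) = 0.992766
A(C) = MTBF/(MTBF+MTTR) = 7979/(7979+63.6) = 0.992092
Series availability: 0.994492 × 0.992766 × 0.992092 = 0.9795

0.9795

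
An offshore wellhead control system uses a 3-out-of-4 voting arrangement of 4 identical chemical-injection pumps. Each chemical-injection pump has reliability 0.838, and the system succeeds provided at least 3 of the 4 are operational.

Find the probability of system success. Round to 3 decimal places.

0.874

R = Σ_{i=3}^{4} C(4,i) p^i (1−p)^{4−i} with p = 0.838
C(4,3)·0.838^3·0.162^1 = 0.38134
C(4,4)·0.838^4·0.162^0 = 0.49315
Sum = 0.874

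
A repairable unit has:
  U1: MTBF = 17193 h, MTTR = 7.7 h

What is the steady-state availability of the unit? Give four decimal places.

A(U1) = MTBF/(MTBF+MTTR) = 17193/(17193+7.7) = 0.9996

0.9996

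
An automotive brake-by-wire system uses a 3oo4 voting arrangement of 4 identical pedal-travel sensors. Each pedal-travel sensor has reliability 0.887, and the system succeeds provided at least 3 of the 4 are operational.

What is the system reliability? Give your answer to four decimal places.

0.9344

R = Σ_{i=3}^{4} C(4,i) p^i (1−p)^{4−i} with p = 0.887
C(4,3)·0.887^3·0.113^1 = 0.315435
C(4,4)·0.887^4·0.113^0 = 0.619005
Sum = 0.9344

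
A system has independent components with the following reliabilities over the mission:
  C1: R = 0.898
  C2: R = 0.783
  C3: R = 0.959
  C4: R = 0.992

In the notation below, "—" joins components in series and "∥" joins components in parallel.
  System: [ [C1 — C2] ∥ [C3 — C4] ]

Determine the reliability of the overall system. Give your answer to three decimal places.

0.986

Series (C1 and C2): 0.89800 × 0.78300 = 0.70313
Series (C3 and C4): 0.95900 × 0.99200 = 0.95133
Parallel ([0.70313] and [0.95133]): 1 − (1 − 0.70313)(1 − 0.95133) = 0.986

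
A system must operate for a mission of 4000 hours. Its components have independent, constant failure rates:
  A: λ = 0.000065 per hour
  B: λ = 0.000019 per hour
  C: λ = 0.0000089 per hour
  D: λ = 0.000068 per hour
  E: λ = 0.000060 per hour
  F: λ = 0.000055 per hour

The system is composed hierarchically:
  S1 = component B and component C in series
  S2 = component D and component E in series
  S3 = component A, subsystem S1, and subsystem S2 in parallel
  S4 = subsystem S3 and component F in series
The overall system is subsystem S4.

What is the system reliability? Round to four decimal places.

R(A) = exp(−0.000065 × 4000) = 0.771052
R(B) = exp(−0.000019 × 4000) = 0.926816
R(C) = exp(−0.0000089 × 4000) = 0.965026
R(D) = exp(−0.000068 × 4000) = 0.761854
R(E) = exp(−0.000060 × 4000) = 0.786628
R(F) = exp(−0.000055 × 4000) = 0.802519
Series (B and C): 0.926816 × 0.965026 = 0.894402
Series (D and E): 0.761854 × 0.786628 = 0.599296
Parallel (A, [0.894402], and [0.599296]): 1 − (1 − 0.771052)(1 − 0.894402)(1 − 0.599296) = 0.990312
Series ([0.990312] and F): 0.990312 × 0.802519 = 0.7947

0.7947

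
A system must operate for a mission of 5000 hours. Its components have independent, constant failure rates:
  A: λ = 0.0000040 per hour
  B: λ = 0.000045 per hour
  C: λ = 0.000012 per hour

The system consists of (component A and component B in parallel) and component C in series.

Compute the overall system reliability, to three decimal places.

R(A) = exp(−0.0000040 × 5000) = 0.98020
R(B) = exp(−0.000045 × 5000) = 0.79852
R(C) = exp(−0.000012 × 5000) = 0.94176
Parallel (A and B): 1 − (1 − 0.98020)(1 − 0.79852) = 0.99601
Series ([0.99601] and C): 0.99601 × 0.94176 = 0.938

0.938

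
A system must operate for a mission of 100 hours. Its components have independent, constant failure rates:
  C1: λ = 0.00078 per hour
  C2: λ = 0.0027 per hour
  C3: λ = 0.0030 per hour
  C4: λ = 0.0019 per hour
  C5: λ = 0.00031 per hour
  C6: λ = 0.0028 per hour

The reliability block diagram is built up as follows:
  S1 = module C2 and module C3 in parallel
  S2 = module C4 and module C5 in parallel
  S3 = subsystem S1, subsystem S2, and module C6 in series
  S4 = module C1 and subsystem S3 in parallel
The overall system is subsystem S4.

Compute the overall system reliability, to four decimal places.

0.9779

R(C1) = exp(−0.00078 × 100) = 0.924964
R(C2) = exp(−0.0027 × 100) = 0.763379
R(C3) = exp(−0.0030 × 100) = 0.740818
R(C4) = exp(−0.0019 × 100) = 0.826959
R(C5) = exp(−0.00031 × 100) = 0.969476
R(C6) = exp(−0.0028 × 100) = 0.755784
Parallel (C2 and C3): 1 − (1 − 0.763379)(1 − 0.740818) = 0.938672
Parallel (C4 and C5): 1 − (1 − 0.826959)(1 − 0.969476) = 0.994718
Series ([0.938672], [0.994718], and C6): 0.938672 × 0.994718 × 0.755784 = 0.705686
Parallel (C1 and [0.705686]): 1 − (1 − 0.924964)(1 − 0.705686) = 0.9779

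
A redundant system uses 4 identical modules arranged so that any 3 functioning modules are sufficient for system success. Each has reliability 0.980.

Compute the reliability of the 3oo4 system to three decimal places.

R = Σ_{i=3}^{4} C(4,i) p^i (1−p)^{4−i} with p = 0.980
C(4,3)·0.980^3·0.020^1 = 0.07530
C(4,4)·0.980^4·0.020^0 = 0.92237
Sum = 0.998

0.998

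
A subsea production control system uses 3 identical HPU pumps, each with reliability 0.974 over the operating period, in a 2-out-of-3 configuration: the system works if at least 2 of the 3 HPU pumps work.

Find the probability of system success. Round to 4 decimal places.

R = Σ_{i=2}^{3} C(3,i) p^i (1−p)^{3−i} with p = 0.974
C(3,2)·0.974^2·0.026^1 = 0.073997
C(3,3)·0.974^3·0.026^0 = 0.924010
Sum = 0.9980

0.9980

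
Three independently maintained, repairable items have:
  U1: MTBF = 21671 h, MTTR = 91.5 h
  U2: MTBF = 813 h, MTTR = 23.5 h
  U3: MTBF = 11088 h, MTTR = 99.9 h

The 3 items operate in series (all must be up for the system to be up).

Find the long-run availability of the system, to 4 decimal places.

A(U1) = MTBF/(MTBF+MTTR) = 21671/(21671+91.5) = 0.995796
A(U2) = MTBF/(MTBF+MTTR) = 813/(813+23.5) = 0.971907
A(U3) = MTBF/(MTBF+MTTR) = 11088/(11088+99.9) = 0.991071
Series availability: 0.995796 × 0.971907 × 0.991071 = 0.9592

0.9592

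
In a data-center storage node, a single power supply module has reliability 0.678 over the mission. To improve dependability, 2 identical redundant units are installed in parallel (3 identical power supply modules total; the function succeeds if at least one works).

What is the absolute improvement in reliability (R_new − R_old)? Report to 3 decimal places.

R_before = 0.678
R_after = 1 − (1 − 0.678)^3 = 0.967
ΔR = 0.967 − 0.678 = 0.289

0.289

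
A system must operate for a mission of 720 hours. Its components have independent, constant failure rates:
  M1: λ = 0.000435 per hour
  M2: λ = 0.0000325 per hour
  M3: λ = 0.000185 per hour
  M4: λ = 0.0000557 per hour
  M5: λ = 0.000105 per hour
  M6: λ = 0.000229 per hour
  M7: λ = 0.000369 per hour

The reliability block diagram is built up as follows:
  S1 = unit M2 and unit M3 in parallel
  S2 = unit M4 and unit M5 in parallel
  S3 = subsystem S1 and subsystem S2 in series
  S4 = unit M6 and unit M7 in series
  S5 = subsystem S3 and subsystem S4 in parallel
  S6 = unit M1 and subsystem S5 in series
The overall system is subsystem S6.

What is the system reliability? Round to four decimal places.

0.7296

R(M1) = exp(−0.000435 × 720) = 0.731104
R(M2) = exp(−0.0000325 × 720) = 0.976872
R(M3) = exp(−0.000185 × 720) = 0.875290
R(M4) = exp(−0.0000557 × 720) = 0.960690
R(M5) = exp(−0.000105 × 720) = 0.927187
R(M6) = exp(−0.000229 × 720) = 0.847995
R(M7) = exp(−0.000369 × 720) = 0.766684
Parallel (M2 and M3): 1 − (1 − 0.976872)(1 − 0.875290) = 0.997116
Parallel (M4 and M5): 1 − (1 − 0.960690)(1 − 0.927187) = 0.997138
Series ([0.997116] and [0.997138]): 0.997116 × 0.997138 = 0.994262
Series (M6 and M7): 0.847995 × 0.766684 = 0.650144
Parallel ([0.994262] and [0.650144]): 1 − (1 − 0.994262)(1 − 0.650144) = 0.997993
Series (M1 and [0.997993]): 0.731104 × 0.997993 = 0.7296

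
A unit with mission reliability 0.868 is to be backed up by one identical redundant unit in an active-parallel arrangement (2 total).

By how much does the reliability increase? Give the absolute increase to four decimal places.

R_before = 0.868
R_after = 1 − (1 − 0.868)^2 = 0.9826
ΔR = 0.9826 − 0.868 = 0.1146

0.1146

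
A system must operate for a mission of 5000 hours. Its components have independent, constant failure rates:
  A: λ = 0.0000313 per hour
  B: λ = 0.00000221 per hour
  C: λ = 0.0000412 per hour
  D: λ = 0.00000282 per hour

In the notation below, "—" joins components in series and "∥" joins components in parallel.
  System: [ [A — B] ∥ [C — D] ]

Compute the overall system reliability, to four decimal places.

0.9695

R(A) = exp(−0.0000313 × 5000) = 0.855132
R(B) = exp(−0.00000221 × 5000) = 0.989011
R(C) = exp(−0.0000412 × 5000) = 0.813833
R(D) = exp(−0.00000282 × 5000) = 0.985999
Series (A and B): 0.855132 × 0.989011 = 0.845735
Series (C and D): 0.813833 × 0.985999 = 0.802439
Parallel ([0.845735] and [0.802439]): 1 − (1 − 0.845735)(1 − 0.802439) = 0.9695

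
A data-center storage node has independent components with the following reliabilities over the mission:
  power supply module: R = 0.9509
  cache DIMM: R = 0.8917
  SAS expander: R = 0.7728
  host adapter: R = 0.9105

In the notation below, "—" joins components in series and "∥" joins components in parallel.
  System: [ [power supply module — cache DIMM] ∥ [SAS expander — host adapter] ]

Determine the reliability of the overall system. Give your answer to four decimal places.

0.9549

Series (power supply module and cache DIMM): 0.950900 × 0.891700 = 0.847918
Series (SAS expander and host adapter): 0.772800 × 0.910500 = 0.703634
Parallel ([0.847918] and [0.703634]): 1 − (1 − 0.847918)(1 − 0.703634) = 0.9549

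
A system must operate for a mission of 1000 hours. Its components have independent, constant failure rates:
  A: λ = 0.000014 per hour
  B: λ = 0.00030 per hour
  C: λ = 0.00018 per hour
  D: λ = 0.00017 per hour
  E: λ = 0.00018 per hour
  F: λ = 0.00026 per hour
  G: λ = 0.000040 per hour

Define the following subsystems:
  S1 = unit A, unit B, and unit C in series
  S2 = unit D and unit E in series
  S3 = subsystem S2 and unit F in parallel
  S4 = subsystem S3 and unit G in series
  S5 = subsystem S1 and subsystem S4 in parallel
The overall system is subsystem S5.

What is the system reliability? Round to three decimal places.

0.959

R(A) = exp(−0.000014 × 1000) = 0.98610
R(B) = exp(−0.00030 × 1000) = 0.74082
R(C) = exp(−0.00018 × 1000) = 0.83527
R(D) = exp(−0.00017 × 1000) = 0.84366
R(E) = exp(−0.00018 × 1000) = 0.83527
R(F) = exp(−0.00026 × 1000) = 0.77105
R(G) = exp(−0.000040 × 1000) = 0.96079
Series (A, B, and C): 0.98610 × 0.74082 × 0.83527 = 0.61018
Series (D and E): 0.84366 × 0.83527 = 0.70468
Parallel ([0.70468] and F): 1 − (1 − 0.70468)(1 − 0.77105) = 0.93239
Series ([0.93239] and G): 0.93239 × 0.96079 = 0.89583
Parallel ([0.61018] and [0.89583]): 1 − (1 − 0.61018)(1 − 0.89583) = 0.959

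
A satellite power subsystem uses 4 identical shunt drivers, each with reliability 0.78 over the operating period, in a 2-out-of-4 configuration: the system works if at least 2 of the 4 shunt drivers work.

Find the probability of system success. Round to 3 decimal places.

0.964

R = Σ_{i=2}^{4} C(4,i) p^i (1−p)^{4−i} with p = 0.78
C(4,2)·0.78^2·0.22^2 = 0.17668
C(4,3)·0.78^3·0.22^1 = 0.41761
C(4,4)·0.78^4·0.22^0 = 0.37015
Sum = 0.964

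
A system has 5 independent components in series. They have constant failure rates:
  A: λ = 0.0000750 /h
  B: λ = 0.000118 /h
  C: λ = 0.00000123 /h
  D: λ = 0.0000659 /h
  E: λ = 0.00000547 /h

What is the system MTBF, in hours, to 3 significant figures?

Series of exponential components: λ_sys = Σ λ_i
λ_sys = 0.0000750 + 0.000118 + 0.00000123 + 0.0000659 + 0.00000547 = 2.6560e-04 /h
MTBF = 1 / λ_sys = 3770 h

3770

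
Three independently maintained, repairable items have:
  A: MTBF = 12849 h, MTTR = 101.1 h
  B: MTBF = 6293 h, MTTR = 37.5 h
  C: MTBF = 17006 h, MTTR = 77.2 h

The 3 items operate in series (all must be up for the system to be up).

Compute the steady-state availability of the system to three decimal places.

0.982

A(A) = MTBF/(MTBF+MTTR) = 12849/(12849+101.1) = 0.992193
A(B) = MTBF/(MTBF+MTTR) = 6293/(6293+37.5) = 0.994076
A(C) = MTBF/(MTBF+MTTR) = 17006/(17006+77.2) = 0.995481
Series availability: 0.992193 × 0.994076 × 0.995481 = 0.982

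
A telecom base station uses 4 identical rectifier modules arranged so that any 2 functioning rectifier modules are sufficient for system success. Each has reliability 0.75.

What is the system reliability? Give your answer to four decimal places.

R = Σ_{i=2}^{4} C(4,i) p^i (1−p)^{4−i} with p = 0.75
C(4,2)·0.75^2·0.25^2 = 0.210938
C(4,3)·0.75^3·0.25^1 = 0.421875
C(4,4)·0.75^4·0.25^0 = 0.316406
Sum = 0.9492

0.9492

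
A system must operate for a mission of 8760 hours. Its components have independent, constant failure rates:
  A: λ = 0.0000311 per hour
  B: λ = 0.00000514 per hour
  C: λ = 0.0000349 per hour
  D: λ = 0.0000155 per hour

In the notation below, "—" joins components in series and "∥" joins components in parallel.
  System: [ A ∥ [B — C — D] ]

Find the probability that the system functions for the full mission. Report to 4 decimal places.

0.9081

R(A) = exp(−0.0000311 × 8760) = 0.761522
R(B) = exp(−0.00000514 × 8760) = 0.955972
R(C) = exp(−0.0000349 × 8760) = 0.736590
R(D) = exp(−0.0000155 × 8760) = 0.873035
Series (B, C, and D): 0.955972 × 0.736590 × 0.873035 = 0.614756
Parallel (A and [0.614756]): 1 − (1 − 0.761522)(1 − 0.614756) = 0.9081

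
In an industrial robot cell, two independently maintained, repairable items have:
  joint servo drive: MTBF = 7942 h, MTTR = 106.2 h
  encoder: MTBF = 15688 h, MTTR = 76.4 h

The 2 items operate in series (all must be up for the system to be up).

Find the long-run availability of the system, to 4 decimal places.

0.9820

A(joint servo drive) = MTBF/(MTBF+MTTR) = 7942/(7942+106.2) = 0.986805
A(encoder) = MTBF/(MTBF+MTTR) = 15688/(15688+76.4) = 0.995154
Series availability: 0.986805 × 0.995154 = 0.9820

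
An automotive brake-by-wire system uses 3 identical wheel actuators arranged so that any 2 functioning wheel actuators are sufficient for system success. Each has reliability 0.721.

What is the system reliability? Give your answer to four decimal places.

R = Σ_{i=2}^{3} C(3,i) p^i (1−p)^{3−i} with p = 0.721
C(3,2)·0.721^2·0.279^1 = 0.435107
C(3,3)·0.721^3·0.279^0 = 0.374805
Sum = 0.8099

0.8099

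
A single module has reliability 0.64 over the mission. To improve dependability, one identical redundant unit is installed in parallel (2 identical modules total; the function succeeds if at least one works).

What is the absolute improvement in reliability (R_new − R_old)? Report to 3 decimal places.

0.230

R_before = 0.64
R_after = 1 − (1 − 0.64)^2 = 0.870
ΔR = 0.870 − 0.64 = 0.230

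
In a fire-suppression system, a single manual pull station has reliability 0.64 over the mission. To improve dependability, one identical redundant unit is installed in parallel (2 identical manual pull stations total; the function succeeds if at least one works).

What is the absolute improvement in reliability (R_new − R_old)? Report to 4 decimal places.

R_before = 0.64
R_after = 1 − (1 − 0.64)^2 = 0.8704
ΔR = 0.8704 − 0.64 = 0.2304

0.2304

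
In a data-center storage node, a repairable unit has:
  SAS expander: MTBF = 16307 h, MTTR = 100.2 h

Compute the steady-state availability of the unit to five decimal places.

0.99389

A(SAS expander) = MTBF/(MTBF+MTTR) = 16307/(16307+100.2) = 0.99389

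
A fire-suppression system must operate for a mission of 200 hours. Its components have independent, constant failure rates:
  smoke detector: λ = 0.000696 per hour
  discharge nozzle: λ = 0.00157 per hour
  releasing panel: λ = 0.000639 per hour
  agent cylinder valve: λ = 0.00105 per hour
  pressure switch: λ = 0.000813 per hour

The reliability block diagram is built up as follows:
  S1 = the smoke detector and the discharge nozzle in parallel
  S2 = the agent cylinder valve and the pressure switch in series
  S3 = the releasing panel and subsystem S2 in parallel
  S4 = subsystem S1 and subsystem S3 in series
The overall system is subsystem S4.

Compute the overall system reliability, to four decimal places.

0.9290

R(smoke detector) = exp(−0.000696 × 200) = 0.870054
R(discharge nozzle) = exp(−0.00157 × 200) = 0.730519
R(releasing panel) = exp(−0.000639 × 200) = 0.880029
R(agent cylinder valve) = exp(−0.00105 × 200) = 0.810584
R(pressure switch) = exp(−0.000813 × 200) = 0.849931
Parallel (smoke detector and discharge nozzle): 1 − (1 − 0.870054)(1 − 0.730519) = 0.964982
Series (agent cylinder valve and pressure switch): 0.810584 × 0.849931 = 0.688940
Parallel (releasing panel and [0.688940]): 1 − (1 − 0.880029)(1 − 0.688940) = 0.962682
Series ([0.964982] and [0.962682]): 0.964982 × 0.962682 = 0.9290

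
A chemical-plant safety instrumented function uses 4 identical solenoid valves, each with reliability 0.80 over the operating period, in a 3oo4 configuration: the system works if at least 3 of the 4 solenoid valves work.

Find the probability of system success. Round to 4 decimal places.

R = Σ_{i=3}^{4} C(4,i) p^i (1−p)^{4−i} with p = 0.80
C(4,3)·0.80^3·0.20^1 = 0.409600
C(4,4)·0.80^4·0.20^0 = 0.409600
Sum = 0.8192

0.8192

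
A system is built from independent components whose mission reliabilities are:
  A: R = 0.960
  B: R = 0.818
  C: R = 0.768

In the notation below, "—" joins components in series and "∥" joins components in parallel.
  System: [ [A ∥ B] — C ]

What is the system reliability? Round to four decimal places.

Parallel (A and B): 1 − (1 − 0.960000)(1 − 0.818000) = 0.992720
Series ([0.992720] and C): 0.992720 × 0.768000 = 0.7624

0.7624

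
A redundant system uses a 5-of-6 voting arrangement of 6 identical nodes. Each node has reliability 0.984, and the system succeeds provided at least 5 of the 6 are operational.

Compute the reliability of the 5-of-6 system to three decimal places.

R = Σ_{i=5}^{6} C(6,i) p^i (1−p)^{6−i} with p = 0.984
C(6,5)·0.984^5·0.016^1 = 0.08856
C(6,6)·0.984^6·0.016^0 = 0.90776
Sum = 0.996

0.996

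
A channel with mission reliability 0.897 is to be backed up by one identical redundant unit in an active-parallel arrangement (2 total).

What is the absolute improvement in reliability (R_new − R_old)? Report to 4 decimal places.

R_before = 0.897
R_after = 1 − (1 − 0.897)^2 = 0.9894
ΔR = 0.9894 − 0.897 = 0.0924

0.0924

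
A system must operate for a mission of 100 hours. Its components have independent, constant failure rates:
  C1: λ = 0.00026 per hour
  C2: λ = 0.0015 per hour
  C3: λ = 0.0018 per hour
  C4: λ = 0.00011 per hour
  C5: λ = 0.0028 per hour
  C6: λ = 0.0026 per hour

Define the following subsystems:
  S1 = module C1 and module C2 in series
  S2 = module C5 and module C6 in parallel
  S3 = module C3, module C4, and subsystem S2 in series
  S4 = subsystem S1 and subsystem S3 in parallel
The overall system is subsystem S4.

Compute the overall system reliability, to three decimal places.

R(C1) = exp(−0.00026 × 100) = 0.97434
R(C2) = exp(−0.0015 × 100) = 0.86071
R(C3) = exp(−0.0018 × 100) = 0.83527
R(C4) = exp(−0.00011 × 100) = 0.98906
R(C5) = exp(−0.0028 × 100) = 0.75578
R(C6) = exp(−0.0026 × 100) = 0.77105
Series (C1 and C2): 0.97434 × 0.86071 = 0.83862
Parallel (C5 and C6): 1 − (1 − 0.75578)(1 − 0.77105) = 0.94409
Series (C3, C4, and [0.94409]): 0.83527 × 0.98906 × 0.94409 = 0.77994
Parallel ([0.83862] and [0.77994]): 1 − (1 − 0.83862)(1 − 0.77994) = 0.964

0.964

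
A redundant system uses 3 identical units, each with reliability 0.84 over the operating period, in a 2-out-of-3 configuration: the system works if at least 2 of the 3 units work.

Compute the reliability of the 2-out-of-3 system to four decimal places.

R = Σ_{i=2}^{3} C(3,i) p^i (1−p)^{3−i} with p = 0.84
C(3,2)·0.84^2·0.16^1 = 0.338688
C(3,3)·0.84^3·0.16^0 = 0.592704
Sum = 0.9314

0.9314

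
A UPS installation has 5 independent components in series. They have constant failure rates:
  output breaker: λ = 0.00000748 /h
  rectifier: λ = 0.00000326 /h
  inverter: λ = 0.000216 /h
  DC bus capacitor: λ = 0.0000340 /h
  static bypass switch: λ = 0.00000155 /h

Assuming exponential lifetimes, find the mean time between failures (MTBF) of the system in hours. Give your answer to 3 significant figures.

Series of exponential components: λ_sys = Σ λ_i
λ_sys = 0.00000748 + 0.00000326 + 0.000216 + 0.0000340 + 0.00000155 = 2.6229e-04 /h
MTBF = 1 / λ_sys = 3810 h

3810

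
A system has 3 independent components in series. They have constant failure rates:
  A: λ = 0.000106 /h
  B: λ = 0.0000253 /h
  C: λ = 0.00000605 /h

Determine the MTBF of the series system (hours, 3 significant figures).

Series of exponential components: λ_sys = Σ λ_i
λ_sys = 0.000106 + 0.0000253 + 0.00000605 = 1.3735e-04 /h
MTBF = 1 / λ_sys = 7280 h

7280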